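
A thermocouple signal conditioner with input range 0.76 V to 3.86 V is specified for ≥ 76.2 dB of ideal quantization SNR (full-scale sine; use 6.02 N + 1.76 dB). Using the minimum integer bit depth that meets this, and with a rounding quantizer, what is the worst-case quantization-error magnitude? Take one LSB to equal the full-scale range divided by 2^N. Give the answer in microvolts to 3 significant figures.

The full-scale span is 3.86 − (0.76) = 3.1 V.
Solving 6.02 N ≥ 76.2 − 1.76: N ≥ 12.365. Round up → N = 13.
Step size = 3.1/8192 V = 378.42 µV.
Half an LSB is 189 µV.

189 µV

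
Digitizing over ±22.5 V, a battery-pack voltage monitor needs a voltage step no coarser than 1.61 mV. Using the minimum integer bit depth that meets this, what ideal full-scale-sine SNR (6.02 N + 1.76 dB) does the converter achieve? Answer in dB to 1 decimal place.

92.1 dB

Range = 22.5 − (-22.5) = 45 V.
Levels needed ≥ 45/1.61 mV = 27950. 2^15 = 32768 suffices, so N_min = 15.
Ideal SNR at N = 15: 6.02·15 + 1.76 = 92.1 dB.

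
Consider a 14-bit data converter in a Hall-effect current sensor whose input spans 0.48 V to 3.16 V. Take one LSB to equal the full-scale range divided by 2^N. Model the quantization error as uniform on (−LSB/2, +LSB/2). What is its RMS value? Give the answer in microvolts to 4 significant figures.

47.22 µV

Span: 3.16 V − (0.48 V) = 2.68 V.
One LSB is 2.68 V / 16384 = 163.574 µV.
σ_q = LSB/√12 = 163.574 µV/3.4641 = 47.22 µV.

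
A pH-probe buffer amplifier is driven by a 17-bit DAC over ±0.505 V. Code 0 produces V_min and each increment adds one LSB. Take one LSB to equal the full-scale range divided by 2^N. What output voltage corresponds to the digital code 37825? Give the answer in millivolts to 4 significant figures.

-213.5 mV

Range = 0.505 − (-0.505) = 1.01 V. LSB = 1.01 V / 2^17.
Output = V_min + (37825/131072) × range = -0.505 + 0.288582 × 1.01 V
      = -0.505 + 0.291468 = -0.213532 V.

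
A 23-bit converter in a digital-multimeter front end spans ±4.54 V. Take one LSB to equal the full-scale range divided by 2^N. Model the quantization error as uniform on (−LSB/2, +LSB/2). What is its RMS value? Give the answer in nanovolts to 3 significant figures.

The full-scale span is 4.54 − (-4.54) = 9.08 V.
LSB = 9.08 V ÷ 2^23 = 9.08/8388608 V = 1.0824 µV.
σ_q = LSB/√12 = 1.0824 µV/3.4641 = 312 nV.

312 nV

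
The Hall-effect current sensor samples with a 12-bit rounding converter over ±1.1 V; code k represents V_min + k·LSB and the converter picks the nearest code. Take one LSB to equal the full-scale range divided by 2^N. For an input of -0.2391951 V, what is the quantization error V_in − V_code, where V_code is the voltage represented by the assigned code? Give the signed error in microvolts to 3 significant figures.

The full-scale span is 1.1 − (-1.1) = 2.2 V. LSB = 2.2 V / 2^12 ≈ 0.5371 mV.
(-0.2391951 − (-1.1)) / LSB = 0.8608049 × 4096/2.2 = 1602.6622. Nearest integer: k = 1603.
V_code = V_min + k × range/2^12 = -1.1 + 1603 × 2.2/4096 = -0.2390136719 V.
V_in − V_code = -0.2391951 − (-0.2390136719) = −181 µV.

−181 µV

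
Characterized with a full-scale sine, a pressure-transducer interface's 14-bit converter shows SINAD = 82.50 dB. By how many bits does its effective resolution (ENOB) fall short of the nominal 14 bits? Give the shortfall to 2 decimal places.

0.59 bits

N_eff = (82.50 − 1.76)/6.02 = 13.4120 bits.
Shortfall = 14 − 13.4120 = 0.5880 bits.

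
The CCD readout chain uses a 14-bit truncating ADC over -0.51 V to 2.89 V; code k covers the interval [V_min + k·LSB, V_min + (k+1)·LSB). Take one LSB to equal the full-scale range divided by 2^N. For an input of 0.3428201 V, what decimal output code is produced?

Range = 2.89 − (-0.51) = 3.4 V. LSB = 3.4 V / 2^14 ≈ 207.5 µV.
V_in − V_min = 0.3428201 − (-0.51) = 0.8528201 V.
Divide by LSB: 0.8528201 × 16384/3.4 = 4109.5896.
Truncating gives code 4109.

4109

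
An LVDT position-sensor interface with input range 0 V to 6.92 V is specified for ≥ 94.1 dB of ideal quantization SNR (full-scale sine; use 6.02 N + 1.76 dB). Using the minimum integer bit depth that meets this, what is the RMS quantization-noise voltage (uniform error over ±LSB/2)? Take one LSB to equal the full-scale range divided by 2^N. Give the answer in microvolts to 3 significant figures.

Span = 6.92 V.
Required N = ⌈(94.1 − 1.76)/6.02⌉ = ⌈15.339⌉ = 16.
One LSB is 6.92 V / 65536 = 105.59 µV.
V_rms = LSB/√12 = 30.5 µV.

30.5 µV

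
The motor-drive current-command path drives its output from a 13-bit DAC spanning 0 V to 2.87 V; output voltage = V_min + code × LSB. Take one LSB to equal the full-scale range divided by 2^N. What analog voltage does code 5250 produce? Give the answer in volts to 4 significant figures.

1.839 V

V_FS = 2.87 V. LSB = 2.87 V / 2^13.
V_out = 0 + 5250 × (2.87/8192) V
      = 0 + 1.83929 = 1.83929 V.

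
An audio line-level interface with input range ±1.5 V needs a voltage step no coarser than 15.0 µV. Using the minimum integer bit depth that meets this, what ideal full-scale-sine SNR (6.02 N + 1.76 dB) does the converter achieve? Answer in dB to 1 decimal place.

Span: 1.5 V − (-1.5 V) = 3 V.
Need 2^N ≥ 3 V / 15.0 µV = 200000 → N_min = 18.
Ideal SNR at N = 18: 6.02·18 + 1.76 = 110.1 dB.

110.1 dB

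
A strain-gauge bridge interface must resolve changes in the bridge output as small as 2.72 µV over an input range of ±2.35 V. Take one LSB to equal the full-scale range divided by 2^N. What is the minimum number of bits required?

21 bits

The full-scale span is 2.35 − (-2.35) = 4.7 V.
4.7 V / 2.72 µV = 1.728e6. Since 2^20 = 1048576 and 2^21 = 2097152, N = 21.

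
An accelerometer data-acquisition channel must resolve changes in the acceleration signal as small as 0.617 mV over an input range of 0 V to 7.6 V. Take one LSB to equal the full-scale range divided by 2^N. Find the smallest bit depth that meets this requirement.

V_FS = 7.6 V.
Need 2^N ≥ 7.6 V / 0.617 mV = 12320 → N_min = 14.

14 bits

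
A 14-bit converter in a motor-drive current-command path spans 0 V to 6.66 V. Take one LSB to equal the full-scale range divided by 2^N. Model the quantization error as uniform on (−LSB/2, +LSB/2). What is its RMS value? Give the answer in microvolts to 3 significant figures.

Full-scale range = 6.66 V.
Step size = 6.66/16384 V = 406.49 µV.
RMS of a uniform error over width LSB is LSB/√12 = 117 µV.

117 µV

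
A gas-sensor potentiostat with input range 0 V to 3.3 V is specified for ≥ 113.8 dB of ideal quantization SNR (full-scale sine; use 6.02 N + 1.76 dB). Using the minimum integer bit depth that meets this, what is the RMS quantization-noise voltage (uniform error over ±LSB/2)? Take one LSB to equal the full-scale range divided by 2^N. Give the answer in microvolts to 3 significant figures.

1.82 µV

Full-scale range = 3.3 V.
N ≥ (113.8 − 1.76)/6.02 = 18.611 → N_min = 19.
LSB = 3.3 V ÷ 2^19 = 3.3/524288 V = 6.2943 µV.
σ_q = LSB/√12 = 6.2943 µV/3.4641 = 1.82 µV.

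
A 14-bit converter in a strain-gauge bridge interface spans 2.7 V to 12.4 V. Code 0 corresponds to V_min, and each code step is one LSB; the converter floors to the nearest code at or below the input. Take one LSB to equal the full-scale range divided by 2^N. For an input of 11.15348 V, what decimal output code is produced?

Span: 12.4 V − (2.7 V) = 9.7 V. LSB = 9.7 V / 2^14 ≈ 0.5920 mV.
V_in − V_min = 11.15348 − (2.7) = 8.45348 V.
Divide by LSB: 8.45348 × 16384/9.7 = 14278.5378.
Truncating gives code 14278.

14278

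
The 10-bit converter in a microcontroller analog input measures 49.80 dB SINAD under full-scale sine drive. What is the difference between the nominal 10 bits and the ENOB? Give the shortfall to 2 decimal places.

ENOB = (SINAD − 1.76)/6.02 = (49.80 − 1.76)/6.02 = 7.9801 bits.
10 − 7.9801 = 2.02 bits below nominal.

2.02 bits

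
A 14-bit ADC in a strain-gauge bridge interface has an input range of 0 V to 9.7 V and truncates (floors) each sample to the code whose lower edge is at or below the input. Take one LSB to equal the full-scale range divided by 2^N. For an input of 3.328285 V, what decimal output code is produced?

V_FS = 9.7 V. LSB = 9.7 V / 2^14 ≈ 0.5920 mV.
(V_in − V_min) × 2^14/range = (3.328285 − (0)) × 16384/9.7 = 5621.714.
Floor → code = 5621.

5621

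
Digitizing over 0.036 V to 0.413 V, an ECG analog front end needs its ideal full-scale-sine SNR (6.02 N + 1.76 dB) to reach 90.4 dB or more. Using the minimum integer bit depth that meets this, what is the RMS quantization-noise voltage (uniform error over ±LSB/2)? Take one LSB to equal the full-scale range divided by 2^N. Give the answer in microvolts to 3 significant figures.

The full-scale span is 0.413 − (0.036) = 0.377 V.
N ≥ (90.4 − 1.76)/6.02 = 14.724 → N_min = 15.
LSB = 0.377 V / 2^15 = 11.505 µV.
V_rms = LSB/√12 = 3.32 µV.

3.32 µV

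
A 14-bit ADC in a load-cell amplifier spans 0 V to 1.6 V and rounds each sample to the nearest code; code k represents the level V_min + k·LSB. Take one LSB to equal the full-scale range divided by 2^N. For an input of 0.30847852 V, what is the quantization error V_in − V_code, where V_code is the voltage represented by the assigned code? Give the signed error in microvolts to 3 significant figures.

−17.6 µV

V_FS = 1.6 V. LSB = 1.6 V / 2^14 ≈ 97.66 µV.
(0.30847852 − (0)) / LSB = 0.30847852 × 16384/1.6 = 3158.8200. Nearest integer: k = 3159.
V_code = 0 + (3159/16384) × 1.6 = 0.30849609375 V.
Error = V_in − V_code = 0.30847852 − (0.30849609375) = −17.6 µV.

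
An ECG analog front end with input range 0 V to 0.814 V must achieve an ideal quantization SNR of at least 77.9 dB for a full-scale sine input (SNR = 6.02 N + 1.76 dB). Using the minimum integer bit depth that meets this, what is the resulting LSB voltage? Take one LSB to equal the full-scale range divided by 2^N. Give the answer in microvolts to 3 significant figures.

V_FS = 0.814 V.
Solving 6.02 N ≥ 77.9 − 1.76: N ≥ 12.648. Round up → N = 13.
One LSB is 0.814 V / 8192 = 99.4 µV.

99.4 µV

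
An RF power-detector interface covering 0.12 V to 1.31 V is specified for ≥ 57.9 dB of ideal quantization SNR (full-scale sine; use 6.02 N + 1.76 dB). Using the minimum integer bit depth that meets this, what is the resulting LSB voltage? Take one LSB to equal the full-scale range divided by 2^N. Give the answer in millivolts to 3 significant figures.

1.16 mV

The full-scale span is 1.31 − (0.12) = 1.19 V.
Required N = ⌈(57.9 − 1.76)/6.02⌉ = ⌈9.326⌉ = 10.
LSB = 1.19 V ÷ 2^10 = 1.19/1024 V = 1.16 mV.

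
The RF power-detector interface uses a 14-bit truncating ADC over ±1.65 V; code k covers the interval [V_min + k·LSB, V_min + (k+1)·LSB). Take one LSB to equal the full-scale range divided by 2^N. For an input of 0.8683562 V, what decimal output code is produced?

Span: 1.65 V − (-1.65 V) = 3.3 V. LSB = 3.3 V / 2^14 ≈ 201.4 µV.
(V_in − V_min) × 2^14/range = (0.8683562 − (-1.65)) × 16384/3.3 = 12503.257.
Floor → code = 12503.

12503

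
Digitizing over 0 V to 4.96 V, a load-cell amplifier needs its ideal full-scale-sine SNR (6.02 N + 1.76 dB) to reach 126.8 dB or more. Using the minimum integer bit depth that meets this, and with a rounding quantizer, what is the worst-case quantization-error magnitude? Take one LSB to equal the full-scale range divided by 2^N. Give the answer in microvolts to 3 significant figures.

Span = 4.96 V.
6.02 N + 1.76 ≥ 126.8 gives N ≥ 20.771, so the minimum integer is 21.
LSB = 4.96 V / 2^21 = 2.3651 µV.
|e|_max = LSB/2 = 1.18 µV.

1.18 µV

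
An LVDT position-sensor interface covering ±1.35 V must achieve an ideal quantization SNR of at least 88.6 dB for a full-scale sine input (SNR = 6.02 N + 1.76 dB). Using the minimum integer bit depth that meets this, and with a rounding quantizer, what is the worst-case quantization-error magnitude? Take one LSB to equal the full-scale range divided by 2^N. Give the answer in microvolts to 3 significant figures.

The full-scale span is 1.35 − (-1.35) = 2.7 V.
N ≥ (88.6 − 1.76)/6.02 = 14.425 → N_min = 15.
LSB = 2.7 V ÷ 2^15 = 2.7/32768 V = 82.397 µV.
Max error for round-to-nearest is LSB/2 = 41.2 µV.

41.2 µV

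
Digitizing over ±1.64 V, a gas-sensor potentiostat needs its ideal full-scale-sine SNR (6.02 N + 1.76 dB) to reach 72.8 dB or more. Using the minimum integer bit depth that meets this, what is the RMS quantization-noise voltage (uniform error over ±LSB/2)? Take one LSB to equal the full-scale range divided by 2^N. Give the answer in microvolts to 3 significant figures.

231 µV

Full-scale range = 1.64 V − (-1.64 V) = 3.28 V.
6.02 N + 1.76 ≥ 72.8 gives N ≥ 11.801, so the minimum integer is 12.
Step size = 3.28/4096 V = 0.80078 mV.
V_rms = LSB/√12 = 231 µV.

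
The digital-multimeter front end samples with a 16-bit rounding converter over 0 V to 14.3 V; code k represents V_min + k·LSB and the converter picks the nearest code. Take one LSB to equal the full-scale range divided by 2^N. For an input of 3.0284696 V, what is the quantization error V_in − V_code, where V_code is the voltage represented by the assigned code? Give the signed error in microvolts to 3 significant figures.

Range is 14.3 V. LSB = 14.3 V / 2^16 ≈ 218.2 µV.
(V_in − V_min)/LSB = (3.0284696 − (0)) × 65536/14.3 = 13879.2856 → nearest code k = 13879.
V_code = V_min + k × range/2^16 = 0 + 13879 × 14.3/65536 = 3.0284072876 V.
e = 3.0284696 − (3.0284072876) = +62.3 µV.

+62.3 µV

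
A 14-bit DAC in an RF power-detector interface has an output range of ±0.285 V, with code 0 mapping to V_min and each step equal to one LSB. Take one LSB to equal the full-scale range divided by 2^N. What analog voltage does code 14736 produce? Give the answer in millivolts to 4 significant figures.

227.7 mV

The full-scale span is 0.285 − (-0.285) = 0.57 V. LSB = 0.57 V / 2^14.
V_out = -0.285 + 14736 × (0.57/16384) V
      = -0.285 V + 0.512666 V = 0.227666 V.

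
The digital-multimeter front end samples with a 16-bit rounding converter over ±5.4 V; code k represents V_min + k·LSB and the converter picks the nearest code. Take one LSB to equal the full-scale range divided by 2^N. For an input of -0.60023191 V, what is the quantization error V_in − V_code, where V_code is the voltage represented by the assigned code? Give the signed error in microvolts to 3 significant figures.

The full-scale span is 5.4 − (-5.4) = 10.8 V. LSB = 10.8 V / 2^16 ≈ 164.8 µV.
(V_in − V_min)/LSB = (-0.60023191 − (-5.4)) × 65536/10.8 = 29125.7038 → nearest code k = 29126.
V_code = -5.4 + (29126/65536) × 10.8 = -0.60018310547 V.
Error = V_in − V_code = -0.60023191 − (-0.60018310547) = −48.8 µV.

−48.8 µV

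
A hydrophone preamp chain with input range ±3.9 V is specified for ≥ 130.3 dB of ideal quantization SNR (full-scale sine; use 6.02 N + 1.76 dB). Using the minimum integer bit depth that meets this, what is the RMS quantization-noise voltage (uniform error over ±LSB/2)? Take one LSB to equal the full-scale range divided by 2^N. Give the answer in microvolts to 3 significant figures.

0.537 µV

Span: 3.9 V − (-3.9 V) = 7.8 V.
6.02 N + 1.76 ≥ 130.3 gives N ≥ 21.352, so the minimum integer is 22.
LSB = 7.8 V / 2^22 = 1.8597 µV.
σ_q = LSB/√12 = 1.8597 µV/3.4641 = 0.537 µV.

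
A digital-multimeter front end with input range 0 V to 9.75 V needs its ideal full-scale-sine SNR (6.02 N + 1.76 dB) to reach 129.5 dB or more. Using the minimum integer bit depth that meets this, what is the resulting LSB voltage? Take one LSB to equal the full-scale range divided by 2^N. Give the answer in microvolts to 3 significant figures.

Range is 9.75 V.
N ≥ (129.5 − 1.76)/6.02 = 21.219 → N_min = 22.
LSB = 9.75 V ÷ 2^22 = 9.75/4194304 V = 2.32 µV.

2.32 µV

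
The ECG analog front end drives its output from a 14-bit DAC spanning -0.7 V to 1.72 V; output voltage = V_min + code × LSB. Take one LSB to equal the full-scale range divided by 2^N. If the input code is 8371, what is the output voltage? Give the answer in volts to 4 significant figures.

0.5364 V

Span: 1.72 V − (-0.7 V) = 2.42 V. LSB = 2.42 V / 2^14.
Output = V_min + (8371/16384) × range = -0.7 + 0.510925 × 2.42 V
      = -0.7 V + 1.23644 V = 0.536439 V.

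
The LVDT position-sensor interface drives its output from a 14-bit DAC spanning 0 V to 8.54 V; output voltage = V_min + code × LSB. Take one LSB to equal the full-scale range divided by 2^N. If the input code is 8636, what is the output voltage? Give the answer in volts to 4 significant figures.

4.501 V

Range is 8.54 V. LSB = 8.54 V / 2^14.
Output = V_min + (8636/16384) × range = 0 + 0.527100 × 8.54 V
      = 0 V + 4.50143 V = 4.50143 V.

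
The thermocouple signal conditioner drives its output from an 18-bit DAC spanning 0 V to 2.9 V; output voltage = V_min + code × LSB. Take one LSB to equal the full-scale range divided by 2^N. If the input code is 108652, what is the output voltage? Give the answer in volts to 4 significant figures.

1.202 V

Range is 2.9 V. LSB = 2.9 V / 2^18.
V_out = V_min + code × LSB = 0 V + 108652 × 2.9 V / 262144
      = 0 V + 1.20198 V = 1.20198 V.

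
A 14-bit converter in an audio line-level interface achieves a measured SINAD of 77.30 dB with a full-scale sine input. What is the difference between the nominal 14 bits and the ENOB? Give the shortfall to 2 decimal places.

1.45 bits

N_eff = (77.30 − 1.76)/6.02 = 12.5482 bits.
Shortfall = 14 − 12.5482 = 1.4518 bits.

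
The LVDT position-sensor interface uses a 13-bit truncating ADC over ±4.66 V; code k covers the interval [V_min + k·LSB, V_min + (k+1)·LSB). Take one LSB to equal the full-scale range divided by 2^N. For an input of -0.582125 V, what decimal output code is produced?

The full-scale span is 4.66 − (-4.66) = 9.32 V. LSB = 9.32 V / 2^13 ≈ 1.138 mV.
V_in − V_min = -0.582125 − (-4.66) = 4.077875 V.
Divide by LSB: 4.077875 × 8192/9.32 = 3584.3296.
Truncating gives code 3584.

3584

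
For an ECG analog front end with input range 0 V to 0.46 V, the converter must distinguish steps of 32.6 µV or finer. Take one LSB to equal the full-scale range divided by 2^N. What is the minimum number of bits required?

14 bits

Range is 0.46 V.
Need 2^N ≥ 0.46 V / 32.6 µV = 14110 → N_min = 14.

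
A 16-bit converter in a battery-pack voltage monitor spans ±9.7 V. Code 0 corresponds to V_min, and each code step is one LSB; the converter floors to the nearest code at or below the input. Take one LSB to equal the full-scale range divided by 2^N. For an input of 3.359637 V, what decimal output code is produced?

The full-scale span is 9.7 − (-9.7) = 19.4 V. LSB = 19.4 V / 2^16 ≈ 296.0 µV.
(V_in − V_min) × 2^16/range = (3.359637 − (-9.7)) × 65536/19.4 = 44117.339.
Floor → code = 44117.

44117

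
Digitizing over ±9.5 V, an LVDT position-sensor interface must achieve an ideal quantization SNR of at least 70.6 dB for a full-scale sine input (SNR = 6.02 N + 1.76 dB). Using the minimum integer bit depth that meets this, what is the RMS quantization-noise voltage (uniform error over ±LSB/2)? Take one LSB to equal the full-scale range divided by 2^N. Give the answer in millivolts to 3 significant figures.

1.34 mV

Range = 9.5 − (-9.5) = 19 V.
N ≥ (70.6 − 1.76)/6.02 = 11.435 → N_min = 12.
LSB = 19 V ÷ 2^12 = 19/4096 V = 4.6387 mV.
RMS noise = LSB/√12 = 1.34 mV.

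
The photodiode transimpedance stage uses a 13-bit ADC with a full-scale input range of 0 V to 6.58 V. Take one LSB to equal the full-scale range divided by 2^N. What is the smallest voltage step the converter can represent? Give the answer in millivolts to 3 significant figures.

V_FS = 6.58 V.
2^13 = 8192 levels.
LSB = 6.58 V / 2^13 = 0.803 mV.

0.803 mV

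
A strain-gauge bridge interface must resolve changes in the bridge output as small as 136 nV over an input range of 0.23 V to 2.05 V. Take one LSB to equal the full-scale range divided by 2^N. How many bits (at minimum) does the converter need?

24 bits

Range = 2.05 − (0.23) = 1.82 V.
1.82 V / 136 nV = 1.338e7. Since 2^23 = 8388608 and 2^24 = 16777216, N = 24.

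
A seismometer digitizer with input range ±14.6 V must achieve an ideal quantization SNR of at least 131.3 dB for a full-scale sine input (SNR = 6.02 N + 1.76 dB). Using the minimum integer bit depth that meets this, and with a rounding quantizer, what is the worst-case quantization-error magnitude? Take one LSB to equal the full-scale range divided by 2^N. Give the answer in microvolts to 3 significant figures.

3.48 µV

Span: 14.6 V − (-14.6 V) = 29.2 V.
Solving 6.02 N ≥ 131.3 − 1.76: N ≥ 21.518. Round up → N = 22.
Step size = 29.2/4194304 V = 6.9618 µV.
|e|_max = LSB/2 = 3.48 µV.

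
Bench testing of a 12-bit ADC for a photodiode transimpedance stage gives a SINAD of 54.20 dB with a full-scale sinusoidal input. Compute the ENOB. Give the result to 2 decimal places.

(54.20 − 1.76) / 6.02 = 52.44/6.02 = 8.7110 effective bits.

8.71 bits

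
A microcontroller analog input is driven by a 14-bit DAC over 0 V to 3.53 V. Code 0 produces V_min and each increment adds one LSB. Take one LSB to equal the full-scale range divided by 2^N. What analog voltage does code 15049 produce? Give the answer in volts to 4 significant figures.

3.242 V

Span = 3.53 V. LSB = 3.53 V / 2^14.
V_out = V_min + code × LSB = 0 V + 15049 × 3.53 V / 16384
      = 0 V + 3.24237 V = 3.24237 V.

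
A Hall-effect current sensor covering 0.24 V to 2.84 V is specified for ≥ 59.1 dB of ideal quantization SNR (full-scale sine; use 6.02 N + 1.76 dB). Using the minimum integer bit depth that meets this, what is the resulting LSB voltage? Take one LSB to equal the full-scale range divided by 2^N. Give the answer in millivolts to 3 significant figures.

The full-scale span is 2.84 − (0.24) = 2.6 V.
Solving 6.02 N ≥ 59.1 − 1.76: N ≥ 9.525. Round up → N = 10.
LSB = 2.6 V / 2^10 = 2.54 mV.

2.54 mV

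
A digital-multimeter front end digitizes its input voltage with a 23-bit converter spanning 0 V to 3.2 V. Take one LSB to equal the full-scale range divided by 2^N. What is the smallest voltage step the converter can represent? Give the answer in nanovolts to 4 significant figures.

381.5 nV

V_FS = 3.2 V.
There are 2^23 = 8388608 steps.
Step size = 3.2/8388608 V = 381.5 nV.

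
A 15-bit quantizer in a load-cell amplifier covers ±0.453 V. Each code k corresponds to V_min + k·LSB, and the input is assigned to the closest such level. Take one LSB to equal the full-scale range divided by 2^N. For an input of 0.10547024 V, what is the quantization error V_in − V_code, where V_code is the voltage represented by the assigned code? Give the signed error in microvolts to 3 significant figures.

−10.4 µV

Full-scale range = 0.453 V − (-0.453 V) = 0.906 V. LSB = 0.906 V / 2^15 ≈ 27.65 µV.
Position in LSBs: (0.10547024 − (-0.453)) × 32768/0.906 = 20198.6234; rounding gives k = 20199.
V_code = -0.453 + (20199/32768) × 0.906 = 0.10548065186 V.
V_in − V_code = 0.10547024 − (0.10548065186) = −10.4 µV.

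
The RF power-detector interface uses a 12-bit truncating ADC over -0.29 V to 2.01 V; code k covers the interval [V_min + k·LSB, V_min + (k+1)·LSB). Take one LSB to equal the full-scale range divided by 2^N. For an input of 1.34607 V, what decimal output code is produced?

2913

The full-scale span is 2.01 − (-0.29) = 2.3 V. LSB = 2.3 V / 2^12 ≈ 0.5615 mV.
V_in − V_min = 1.34607 − (-0.29) = 1.63607 V.
Divide by LSB: 1.63607 × 4096/2.3 = 2913.6273.
Truncating gives code 2913.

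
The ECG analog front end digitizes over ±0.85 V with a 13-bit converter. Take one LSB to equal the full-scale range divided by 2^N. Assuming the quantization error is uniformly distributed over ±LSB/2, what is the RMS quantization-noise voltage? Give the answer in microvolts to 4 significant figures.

59.91 µV

The full-scale span is 0.85 − (-0.85) = 1.7 V.
LSB = 1.7 V ÷ 2^13 = 1.7/8192 V = 207.520 µV.
For a uniform distribution on [−LSB/2, +LSB/2], V_rms = LSB/√12 = 207.520 µV/3.4641 = 59.91 µV.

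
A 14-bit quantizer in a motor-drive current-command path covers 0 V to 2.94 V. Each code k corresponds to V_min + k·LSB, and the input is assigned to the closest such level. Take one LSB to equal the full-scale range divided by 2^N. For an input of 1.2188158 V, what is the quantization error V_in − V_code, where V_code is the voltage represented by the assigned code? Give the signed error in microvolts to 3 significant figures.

+36.5 µV

V_FS = 2.94 V. LSB = 2.94 V / 2^14 ≈ 179.4 µV.
(V_in − V_min)/LSB = (1.2188158 − (0)) × 16384/2.94 = 6792.2034 → nearest code k = 6792.
Reconstructed level: 0 + 6792 × 2.94/16384 V = 1.2187792969 V.
e = 1.2188158 − (1.2187792969) = +36.5 µV.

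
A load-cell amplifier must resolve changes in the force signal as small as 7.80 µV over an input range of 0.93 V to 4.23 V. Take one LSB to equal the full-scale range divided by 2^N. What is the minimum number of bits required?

19 bits

Span: 4.23 V − (0.93 V) = 3.3 V.
Levels needed ≥ 3.3/7.80 µV = 423100. 2^19 = 524288 suffices, so N_min = 19.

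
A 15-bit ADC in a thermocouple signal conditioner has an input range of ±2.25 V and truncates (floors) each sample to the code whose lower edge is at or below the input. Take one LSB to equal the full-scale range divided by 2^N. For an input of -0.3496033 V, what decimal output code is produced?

Range = 2.25 − (-2.25) = 4.5 V. LSB = 4.5 V / 2^15 ≈ 137.3 µV.
code = ⌊(V_in − V_min)/LSB⌋ = ⌊(V_in − V_min) × 2^15 / range⌋
     = ⌊(-0.3496033 − (-2.25)) × 32768 / 4.5⌋ = ⌊1.9003967 × 32768/4.5⌋
     = ⌊13838.266⌋ = 13838.

13838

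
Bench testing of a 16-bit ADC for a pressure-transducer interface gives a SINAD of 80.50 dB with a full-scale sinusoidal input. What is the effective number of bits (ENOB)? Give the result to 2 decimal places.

13.08 bits

Inverting SNR = 6.02 N + 1.76: N_eff = (80.50 − 1.76)/6.02 = 13.0797.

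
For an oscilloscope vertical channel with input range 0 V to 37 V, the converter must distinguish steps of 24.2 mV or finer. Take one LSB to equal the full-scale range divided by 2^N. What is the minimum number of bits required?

V_FS = 37 V.
37 V / 24.2 mV = 1529. Since 2^10 = 1024 and 2^11 = 2048, N = 11.

11 bits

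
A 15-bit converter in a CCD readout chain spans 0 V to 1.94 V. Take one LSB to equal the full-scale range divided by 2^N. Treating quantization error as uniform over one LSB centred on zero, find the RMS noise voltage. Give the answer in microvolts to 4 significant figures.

17.09 µV

Full-scale range = 1.94 V.
One LSB is 1.94 V / 32768 = 59.2041 µV.
V_rms = LSB/√12 = 59.2041 µV / √12 = 17.09 µV.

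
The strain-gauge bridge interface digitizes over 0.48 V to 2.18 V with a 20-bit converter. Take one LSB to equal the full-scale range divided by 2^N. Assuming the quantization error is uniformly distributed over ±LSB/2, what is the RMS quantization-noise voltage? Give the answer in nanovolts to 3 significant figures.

Full-scale range = 2.18 V − (0.48 V) = 1.7 V.
LSB = 1.7 V ÷ 2^20 = 1.7/1048576 V = 1.6212 µV.
RMS of a uniform error over width LSB is LSB/√12 = 468 nV.

468 nV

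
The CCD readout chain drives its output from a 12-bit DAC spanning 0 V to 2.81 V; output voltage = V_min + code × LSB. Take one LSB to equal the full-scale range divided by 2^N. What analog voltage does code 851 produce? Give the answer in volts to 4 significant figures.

V_FS = 2.81 V. LSB = 2.81 V / 2^12.
V_out = 0 + 851 × (2.81/4096) V
      = 0 + 0.583816 = 0.583816 V.

0.5838 V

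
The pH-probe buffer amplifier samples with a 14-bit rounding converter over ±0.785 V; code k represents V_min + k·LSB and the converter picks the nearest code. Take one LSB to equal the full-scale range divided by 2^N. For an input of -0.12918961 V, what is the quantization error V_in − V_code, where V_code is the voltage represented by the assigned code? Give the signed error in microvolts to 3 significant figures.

Full-scale range = 0.785 V − (-0.785 V) = 1.57 V. LSB = 1.57 V / 2^14 ≈ 95.83 µV.
(V_in − V_min)/LSB = (-0.12918961 − (-0.785)) × 16384/1.57 = 6843.8200 → nearest code k = 6844.
Reconstructed level: -0.785 + 6844 × 1.57/16384 V = -0.12917236328 V.
Error = V_in − V_code = -0.12918961 − (-0.12917236328) = −17.2 µV.

−17.2 µV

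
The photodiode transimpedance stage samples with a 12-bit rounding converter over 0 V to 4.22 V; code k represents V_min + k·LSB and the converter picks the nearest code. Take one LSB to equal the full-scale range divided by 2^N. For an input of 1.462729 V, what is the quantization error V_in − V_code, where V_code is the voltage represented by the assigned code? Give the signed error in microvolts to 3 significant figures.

−259 µV

Full-scale range = 4.22 V. LSB = 4.22 V / 2^12 ≈ 1.030 mV.
Position in LSBs: (1.462729 − (0)) × 4096/4.22 = 1419.7483; rounding gives k = 1420.
Reconstructed level: 0 + 1420 × 4.22/4096 V = 1.462988281 V.
e = 1.462729 − (1.462988281) = −259 µV.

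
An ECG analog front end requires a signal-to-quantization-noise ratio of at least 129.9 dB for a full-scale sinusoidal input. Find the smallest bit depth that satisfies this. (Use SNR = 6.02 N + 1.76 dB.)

Solving 6.02 N ≥ 129.9 − 1.76: N ≥ 21.286. Round up → N = 22.

22 bits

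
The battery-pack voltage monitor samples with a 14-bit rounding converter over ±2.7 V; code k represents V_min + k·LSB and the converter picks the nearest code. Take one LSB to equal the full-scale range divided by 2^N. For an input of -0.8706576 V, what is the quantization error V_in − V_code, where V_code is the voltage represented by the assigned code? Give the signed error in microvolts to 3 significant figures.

+119 µV

The full-scale span is 2.7 − (-2.7) = 5.4 V. LSB = 5.4 V / 2^14 ≈ 329.6 µV.
Position in LSBs: (-0.8706576 − (-2.7)) × 16384/5.4 = 5550.3603; rounding gives k = 5550.
V_code = V_min + k × range/2^14 = -2.7 + 5550 × 5.4/16384 = -0.87077636719 V.
V_in − V_code = -0.8706576 − (-0.87077636719) = +119 µV.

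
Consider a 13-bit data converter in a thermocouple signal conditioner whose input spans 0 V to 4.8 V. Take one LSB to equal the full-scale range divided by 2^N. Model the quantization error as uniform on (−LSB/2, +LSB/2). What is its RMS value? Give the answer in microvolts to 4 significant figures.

169.1 µV

Range is 4.8 V.
One LSB is 4.8 V / 8192 = 0.585938 mV.
RMS of a uniform error over width LSB is LSB/√12 = 169.1 µV.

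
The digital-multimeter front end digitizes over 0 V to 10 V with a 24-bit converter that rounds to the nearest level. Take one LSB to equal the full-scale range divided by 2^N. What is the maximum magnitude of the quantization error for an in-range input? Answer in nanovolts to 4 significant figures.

298.0 nV

Full-scale range = 10 V.
LSB = 10 V / 2^24 = 0.596046 µV.
|e|_max = LSB/2 = 298.0 nV.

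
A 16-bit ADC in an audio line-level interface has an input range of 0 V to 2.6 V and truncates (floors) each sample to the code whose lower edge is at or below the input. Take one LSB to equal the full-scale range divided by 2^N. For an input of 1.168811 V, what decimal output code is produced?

Range is 2.6 V. LSB = 2.6 V / 2^16 ≈ 39.67 µV.
(V_in − V_min) × 2^16/range = (1.168811 − (0)) × 65536/2.6 = 29461.230.
Floor → code = 29461.

29461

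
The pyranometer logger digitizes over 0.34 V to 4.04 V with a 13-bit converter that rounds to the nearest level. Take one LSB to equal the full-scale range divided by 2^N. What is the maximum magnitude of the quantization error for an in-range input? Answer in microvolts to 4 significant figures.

Range = 4.04 − (0.34) = 3.7 V.
LSB = 3.7 V / 2^13 = 451.660 µV.
Worst-case error for round-to-nearest is half an LSB: 225.8 µV.

225.8 µV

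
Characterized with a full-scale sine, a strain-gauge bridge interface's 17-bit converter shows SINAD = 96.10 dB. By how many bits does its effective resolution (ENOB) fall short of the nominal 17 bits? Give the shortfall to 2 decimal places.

1.33 bits

ENOB = (SINAD − 1.76)/6.02 = (96.10 − 1.76)/6.02 = 15.6711 bits.
Lost resolution: 17 − 15.6711 = 1.3289 bits.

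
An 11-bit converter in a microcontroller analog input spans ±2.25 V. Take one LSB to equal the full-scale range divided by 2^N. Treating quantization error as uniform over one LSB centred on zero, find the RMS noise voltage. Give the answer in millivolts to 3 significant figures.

0.634 mV

Range = 2.25 − (-2.25) = 4.5 V.
One LSB is 4.5 V / 2048 = 2.1973 mV.
For a uniform distribution on [−LSB/2, +LSB/2], V_rms = LSB/√12 = 2.1973 mV/3.4641 = 0.634 mV.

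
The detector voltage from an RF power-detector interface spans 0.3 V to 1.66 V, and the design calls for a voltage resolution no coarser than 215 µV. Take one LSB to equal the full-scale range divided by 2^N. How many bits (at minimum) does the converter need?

13 bits

The full-scale span is 1.66 − (0.3) = 1.36 V.
1.36 V / 215 µV = 6326. Since 2^12 = 4096 and 2^13 = 8192, N = 13.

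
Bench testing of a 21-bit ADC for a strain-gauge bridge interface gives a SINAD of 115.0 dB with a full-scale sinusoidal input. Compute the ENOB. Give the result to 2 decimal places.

18.81 bits

ENOB = (SINAD − 1.76) / 6.02 = (115.0 − 1.76) / 6.02 = 113.24 / 6.02 = 18.8106.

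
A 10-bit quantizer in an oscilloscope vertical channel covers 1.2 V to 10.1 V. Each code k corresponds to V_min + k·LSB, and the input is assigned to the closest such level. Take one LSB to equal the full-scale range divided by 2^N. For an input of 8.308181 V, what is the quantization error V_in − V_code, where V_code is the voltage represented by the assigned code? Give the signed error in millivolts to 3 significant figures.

Range = 10.1 − (1.2) = 8.9 V. LSB = 8.9 V / 2^10 ≈ 8.691 mV.
(V_in − V_min)/LSB = (8.308181 − (1.2)) × 1024/8.9 = 817.8402 → nearest code k = 818.
V_code = V_min + k × range/2^10 = 1.2 + 818 × 8.9/1024 = 8.309570313 V.
Error = V_in − V_code = 8.308181 − (8.309570313) = −1.39 mV.

−1.39 mV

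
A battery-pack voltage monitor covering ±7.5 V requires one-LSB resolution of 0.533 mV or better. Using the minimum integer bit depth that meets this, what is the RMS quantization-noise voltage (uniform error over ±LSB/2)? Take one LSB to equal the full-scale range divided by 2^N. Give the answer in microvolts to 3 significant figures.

132 µV

Range = 7.5 − (-7.5) = 15 V.
Required number of levels: 15/0.533 mV = 28143; smallest N with 2^N ≥ that is 15.
One LSB is 15 V / 32768 = 457.76 µV.
V_rms = LSB/√12 = 132 µV.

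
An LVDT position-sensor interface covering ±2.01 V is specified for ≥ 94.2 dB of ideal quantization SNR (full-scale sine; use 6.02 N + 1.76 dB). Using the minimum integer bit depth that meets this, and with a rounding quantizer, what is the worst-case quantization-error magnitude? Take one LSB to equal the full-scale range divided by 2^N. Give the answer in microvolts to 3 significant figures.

30.7 µV

The full-scale span is 2.01 − (-2.01) = 4.02 V.
Required N = ⌈(94.2 − 1.76)/6.02⌉ = ⌈15.355⌉ = 16.
Step size = 4.02/65536 V = 61.340 µV.
Max error for round-to-nearest is LSB/2 = 30.7 µV.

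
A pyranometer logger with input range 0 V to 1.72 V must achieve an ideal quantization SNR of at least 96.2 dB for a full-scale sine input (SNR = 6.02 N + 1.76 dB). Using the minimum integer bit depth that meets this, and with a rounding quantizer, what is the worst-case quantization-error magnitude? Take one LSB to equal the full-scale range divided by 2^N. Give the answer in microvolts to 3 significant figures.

13.1 µV

Range is 1.72 V.
N ≥ (96.2 − 1.76)/6.02 = 15.688 → N_min = 16.
LSB = 1.72 V / 2^16 = 26.245 µV.
Half an LSB is 13.1 µV.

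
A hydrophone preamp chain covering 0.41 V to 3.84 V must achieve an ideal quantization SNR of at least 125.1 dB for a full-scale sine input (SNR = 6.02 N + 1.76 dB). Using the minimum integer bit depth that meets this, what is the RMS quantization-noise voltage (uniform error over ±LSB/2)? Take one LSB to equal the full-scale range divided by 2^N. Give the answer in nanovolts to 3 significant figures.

472 nV

The full-scale span is 3.84 − (0.41) = 3.43 V.
N ≥ (125.1 − 1.76)/6.02 = 20.488 → N_min = 21.
LSB = 3.43 V / 2^21 = 1.6356 µV.
V_rms = LSB/√12 = 472 nV.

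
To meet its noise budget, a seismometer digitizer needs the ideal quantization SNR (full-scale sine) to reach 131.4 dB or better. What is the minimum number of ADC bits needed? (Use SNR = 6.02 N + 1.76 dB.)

Solving 6.02 N ≥ 131.4 − 1.76: N ≥ 21.535. Round up → N = 22.

22 bits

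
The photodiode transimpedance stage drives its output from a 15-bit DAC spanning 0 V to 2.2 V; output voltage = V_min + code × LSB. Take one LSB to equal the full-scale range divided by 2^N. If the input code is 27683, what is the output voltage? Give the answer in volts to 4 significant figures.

Full-scale range = 2.2 V. LSB = 2.2 V / 2^15.
V_out = 0 + 27683 × (2.2/32768) V
      = 0 + 1.85860 = 1.85860 V.

1.859 V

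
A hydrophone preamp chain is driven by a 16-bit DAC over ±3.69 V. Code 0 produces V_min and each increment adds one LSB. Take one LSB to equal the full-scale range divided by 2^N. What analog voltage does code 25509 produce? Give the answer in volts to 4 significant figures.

-0.8174 V

Full-scale range = 3.69 V − (-3.69 V) = 7.38 V. LSB = 7.38 V / 2^16.
Output = V_min + (25509/65536) × range = -3.69 + 0.389236 × 7.38 V
      = -3.69 V + 2.87257 V = -0.817435 V.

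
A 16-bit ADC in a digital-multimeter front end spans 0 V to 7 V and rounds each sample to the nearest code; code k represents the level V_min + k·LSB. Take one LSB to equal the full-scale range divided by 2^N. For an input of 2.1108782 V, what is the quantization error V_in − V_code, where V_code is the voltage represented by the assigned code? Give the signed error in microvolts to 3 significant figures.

Span = 7 V. LSB = 7 V / 2^16 ≈ 106.8 µV.
(V_in − V_min)/LSB = (2.1108782 − (0)) × 65536/7 = 19762.6448 → nearest code k = 19763.
V_code = 0 + (19763/65536) × 7 = 2.1109161377 V.
Error = V_in − V_code = 2.1108782 − (2.1109161377) = −37.9 µV.

−37.9 µV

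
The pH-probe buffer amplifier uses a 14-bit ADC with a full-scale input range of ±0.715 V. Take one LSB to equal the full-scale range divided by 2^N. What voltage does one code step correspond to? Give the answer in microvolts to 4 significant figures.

87.28 µV

Range = 0.715 − (-0.715) = 1.43 V.
2^14 = 16384 levels.
One LSB is 1.43 V / 16384 = 87.28 µV.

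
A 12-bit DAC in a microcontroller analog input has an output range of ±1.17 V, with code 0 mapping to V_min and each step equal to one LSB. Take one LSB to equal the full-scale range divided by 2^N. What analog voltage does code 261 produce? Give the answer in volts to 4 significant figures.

-1.021 V

Span: 1.17 V − (-1.17 V) = 2.34 V. LSB = 2.34 V / 2^12.
Output = V_min + (261/4096) × range = -1.17 + 0.0637207 × 2.34 V
      = -1.17 V + 0.149106 V = -1.02089 V.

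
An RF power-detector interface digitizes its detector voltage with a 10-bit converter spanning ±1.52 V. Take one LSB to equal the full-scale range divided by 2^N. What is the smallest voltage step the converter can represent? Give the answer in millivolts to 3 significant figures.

Full-scale range = 1.52 V − (-1.52 V) = 3.04 V.
Number of codes = 2^10 = 1024.
LSB = 3.04 V / 2^10 = 2.97 mV.

2.97 mV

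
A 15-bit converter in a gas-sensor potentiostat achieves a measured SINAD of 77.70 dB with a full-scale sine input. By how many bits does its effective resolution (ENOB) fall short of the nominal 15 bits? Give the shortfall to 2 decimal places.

N_eff = (77.70 − 1.76)/6.02 = 12.6146 bits.
Lost resolution: 15 − 12.6146 = 2.3854 bits.

2.39 bits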